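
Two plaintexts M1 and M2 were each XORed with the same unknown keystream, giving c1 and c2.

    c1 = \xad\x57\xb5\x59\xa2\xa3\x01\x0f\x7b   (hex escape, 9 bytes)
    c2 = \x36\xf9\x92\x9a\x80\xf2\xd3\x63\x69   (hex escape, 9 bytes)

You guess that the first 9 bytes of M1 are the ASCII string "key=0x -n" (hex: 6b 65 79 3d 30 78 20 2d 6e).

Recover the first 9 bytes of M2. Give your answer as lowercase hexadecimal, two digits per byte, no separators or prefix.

f0cb5efe1229f2417c

First, c1 ⊕ c2 = (M1 ⊕ K) ⊕ (M2 ⊕ K) = M1 ⊕ M2, so the key drops out. Then M2 = (M1 ⊕ M2) ⊕ M1 over the first 9 bytes.
byte 0: (ad ^ 36) ^ 6b = 9b ^ 6b = f0
byte 1: (57 ^ f9) ^ 65 = ae ^ 65 = cb
byte 2: (b5 ^ 92) ^ 79 = 27 ^ 79 = 5e
byte 3: (59 ^ 9a) ^ 3d = c3 ^ 3d = fe
byte 4: (a2 ^ 80) ^ 30 = 22 ^ 30 = 12
byte 5: (a3 ^ f2) ^ 78 = 51 ^ 78 = 29
byte 6: (01 ^ d3) ^ 20 = d2 ^ 20 = f2
byte 7: (0f ^ 63) ^ 2d = 6c ^ 2d = 41
byte 8: (7b ^ 69) ^ 6e = 12 ^ 6e = 7c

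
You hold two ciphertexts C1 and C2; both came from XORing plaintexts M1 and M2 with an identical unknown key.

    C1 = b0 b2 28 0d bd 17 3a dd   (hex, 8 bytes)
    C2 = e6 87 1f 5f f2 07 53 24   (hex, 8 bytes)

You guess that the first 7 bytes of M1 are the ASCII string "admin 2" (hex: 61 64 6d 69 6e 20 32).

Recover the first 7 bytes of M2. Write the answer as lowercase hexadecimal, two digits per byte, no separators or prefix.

First, C1 ⊕ C2 = (M1 ⊕ K) ⊕ (M2 ⊕ K) = M1 ⊕ M2, so the key drops out. Then M2 = (M1 ⊕ M2) ⊕ M1 over the first 7 bytes.
byte 0: (b0 ^ e6) ^ 61 = 56 ^ 61 = 37
byte 1: (b2 ^ 87) ^ 64 = 35 ^ 64 = 51
byte 2: (28 ^ 1f) ^ 6d = 37 ^ 6d = 5a
byte 3: (0d ^ 5f) ^ 69 = 52 ^ 69 = 3b
byte 4: (bd ^ f2) ^ 6e = 4f ^ 6e = 21
byte 5: (17 ^ 07) ^ 20 = 10 ^ 20 = 30
byte 6: (3a ^ 53) ^ 32 = 69 ^ 32 = 5b

37515a3b21305b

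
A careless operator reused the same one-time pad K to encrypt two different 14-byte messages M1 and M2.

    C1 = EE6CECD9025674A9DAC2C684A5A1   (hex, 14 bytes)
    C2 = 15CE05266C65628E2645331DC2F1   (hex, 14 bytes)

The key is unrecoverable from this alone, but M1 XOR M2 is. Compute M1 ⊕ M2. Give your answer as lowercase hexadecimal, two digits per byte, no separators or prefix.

fba2e9ff6e331627fc87f5996750

C1 ⊕ C2 = (M1 ⊕ K) ⊕ (M2 ⊕ K) = M1 ⊕ M2 — the shared key cancels under XOR.
byte 0: ee ⊕ 15 = fb
byte 1: 6c ⊕ ce = a2
byte 2: ec ⊕ 05 = e9
byte 3: d9 ⊕ 26 = ff
byte 4: 02 ⊕ 6c = 6e
byte 5: 56 ⊕ 65 = 33
byte 6: 74 ⊕ 62 = 16
byte 7: a9 ⊕ 8e = 27
byte 8: da ⊕ 26 = fc
byte 9: c2 ⊕ 45 = 87
byte 10: c6 ⊕ 33 = f5
byte 11: 84 ⊕ 1d = 99
byte 12: a5 ⊕ c2 = 67
byte 13: a1 ⊕ f1 = 50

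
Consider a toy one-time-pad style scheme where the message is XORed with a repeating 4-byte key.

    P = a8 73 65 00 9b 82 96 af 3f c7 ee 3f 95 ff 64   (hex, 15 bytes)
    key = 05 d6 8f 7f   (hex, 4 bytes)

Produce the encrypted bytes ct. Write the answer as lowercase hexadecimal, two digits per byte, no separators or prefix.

ada5ea7f9e5419d03a1161409029eb

The 4-byte key repeats, so the effective keystream is 05 d6 8f 7f 05 d6 8f 7f 05 d6 8f 7f 05 d6 8f.
byte 0: 10101000 XOR 00000101 = 10101101
byte 1: 01110011 XOR 11010110 = 10100101
byte 2: 01100101 XOR 10001111 = 11101010
byte 3: 00000000 XOR 01111111 = 01111111
byte 4: 10011011 XOR 00000101 = 10011110
byte 5: 10000010 XOR 11010110 = 01010100
byte 6: 10010110 XOR 10001111 = 00011001
byte 7: 10101111 XOR 01111111 = 11010000
byte 8: 00111111 XOR 00000101 = 00111010
byte 9: 11000111 XOR 11010110 = 00010001
byte 10: 11101110 XOR 10001111 = 01100001
byte 11: 00111111 XOR 01111111 = 01000000
byte 12: 10010101 XOR 00000101 = 10010000
byte 13: 11111111 XOR 11010110 = 00101001
byte 14: 01100100 XOR 10001111 = 11101011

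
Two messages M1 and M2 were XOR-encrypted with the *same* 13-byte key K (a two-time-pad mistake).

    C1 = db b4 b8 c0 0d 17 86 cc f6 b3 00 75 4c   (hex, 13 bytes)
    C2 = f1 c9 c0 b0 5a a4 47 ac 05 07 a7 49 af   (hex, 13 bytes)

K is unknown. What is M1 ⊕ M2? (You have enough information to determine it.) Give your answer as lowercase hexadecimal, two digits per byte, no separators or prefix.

2a7d787057b3c160f3b4a73ce3

C1 ⊕ C2 = (M1 ⊕ K) ⊕ (M2 ⊕ K) = M1 ⊕ M2 — the shared key cancels under XOR.
byte 0: 11011011 xor 11110001 = 00101010
byte 1: 10110100 xor 11001001 = 01111101
byte 2: 10111000 xor 11000000 = 01111000
byte 3: 11000000 xor 10110000 = 01110000
byte 4: 00001101 xor 01011010 = 01010111
byte 5: 00010111 xor 10100100 = 10110011
byte 6: 10000110 xor 01000111 = 11000001
byte 7: 11001100 xor 10101100 = 01100000
byte 8: 11110110 xor 00000101 = 11110011
byte 9: 10110011 xor 00000111 = 10110100
byte 10: 00000000 xor 10100111 = 10100111
byte 11: 01110101 xor 01001001 = 00111100
byte 12: 01001100 xor 10101111 = 11100011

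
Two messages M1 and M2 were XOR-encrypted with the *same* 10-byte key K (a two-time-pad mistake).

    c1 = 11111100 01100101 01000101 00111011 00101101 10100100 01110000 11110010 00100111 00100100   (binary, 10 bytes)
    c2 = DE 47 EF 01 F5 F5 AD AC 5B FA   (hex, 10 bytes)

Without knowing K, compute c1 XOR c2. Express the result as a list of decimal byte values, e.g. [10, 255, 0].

c1 ⊕ c2 = (M1 ⊕ K) ⊕ (M2 ⊕ K) = M1 ⊕ M2 — the shared key cancels under XOR.
fc xor de = 22
65 xor 47 = 22
45 xor ef = aa
3b xor 01 = 3a
2d xor f5 = d8
a4 xor f5 = 51
70 xor ad = dd
f2 xor ac = 5e
27 xor 5b = 7c
24 xor fa = de

[34, 34, 170, 58, 216, 81, 221, 94, 124, 222]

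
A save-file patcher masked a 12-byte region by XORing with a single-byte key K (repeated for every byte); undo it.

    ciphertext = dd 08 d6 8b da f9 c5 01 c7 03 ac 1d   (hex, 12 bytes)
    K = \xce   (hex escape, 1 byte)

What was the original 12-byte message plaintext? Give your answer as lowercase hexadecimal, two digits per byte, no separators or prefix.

The 1-byte key repeats, so the effective keystream is ce ce ce ce ce ce ce ce ce ce ce ce.
byte 0: 221 XOR 206 =  19
byte 1:   8 XOR 206 = 198
byte 2: 214 XOR 206 =  24
byte 3: 139 XOR 206 =  69
byte 4: 218 XOR 206 =  20
byte 5: 249 XOR 206 =  55
byte 6: 197 XOR 206 =  11
byte 7:   1 XOR 206 = 207
byte 8: 199 XOR 206 =   9
byte 9:   3 XOR 206 = 205
byte 10: 172 XOR 206 =  98
byte 11:  29 XOR 206 = 211

13c6184514370bcf09cd62d3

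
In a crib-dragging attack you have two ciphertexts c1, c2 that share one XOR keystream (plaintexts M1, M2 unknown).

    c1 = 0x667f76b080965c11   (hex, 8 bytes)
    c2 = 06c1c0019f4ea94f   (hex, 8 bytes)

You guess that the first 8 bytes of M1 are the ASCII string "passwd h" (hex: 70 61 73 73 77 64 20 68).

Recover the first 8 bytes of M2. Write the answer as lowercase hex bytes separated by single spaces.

First, c1 ⊕ c2 = (M1 ⊕ K) ⊕ (M2 ⊕ K) = M1 ⊕ M2, so the key drops out. Then M2 = (M1 ⊕ M2) ⊕ M1 over the first 8 bytes.
byte 0: (66 XOR 06) XOR 70 = 60 XOR 70 = 10
byte 1: (7f XOR c1) XOR 61 = be XOR 61 = df
byte 2: (76 XOR c0) XOR 73 = b6 XOR 73 = c5
byte 3: (b0 XOR 01) XOR 73 = b1 XOR 73 = c2
byte 4: (80 XOR 9f) XOR 77 = 1f XOR 77 = 68
byte 5: (96 XOR 4e) XOR 64 = d8 XOR 64 = bc
byte 6: (5c XOR a9) XOR 20 = f5 XOR 20 = d5
byte 7: (11 XOR 4f) XOR 68 = 5e XOR 68 = 36

10 df c5 c2 68 bc d5 36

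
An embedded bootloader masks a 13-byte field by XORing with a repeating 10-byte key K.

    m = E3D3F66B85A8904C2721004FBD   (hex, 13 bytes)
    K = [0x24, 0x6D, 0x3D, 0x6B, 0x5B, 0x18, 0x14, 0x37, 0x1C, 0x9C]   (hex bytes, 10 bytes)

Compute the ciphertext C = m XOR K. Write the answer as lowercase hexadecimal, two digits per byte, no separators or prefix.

The 10-byte key repeats, so the effective keystream is 24 6d 3d 6b 5b 18 14 37 1c 9c 24 6d 3d.
byte 0: 11100011 xor 00100100 = 11000111
byte 1: 11010011 xor 01101101 = 10111110
byte 2: 11110110 xor 00111101 = 11001011
byte 3: 01101011 xor 01101011 = 00000000
byte 4: 10000101 xor 01011011 = 11011110
byte 5: 10101000 xor 00011000 = 10110000
byte 6: 10010000 xor 00010100 = 10000100
byte 7: 01001100 xor 00110111 = 01111011
byte 8: 00100111 xor 00011100 = 00111011
byte 9: 00100001 xor 10011100 = 10111101
byte 10: 00000000 xor 00100100 = 00100100
byte 11: 01001111 xor 01101101 = 00100010
byte 12: 10111101 xor 00111101 = 10000000

c7becb00deb0847b3bbd242280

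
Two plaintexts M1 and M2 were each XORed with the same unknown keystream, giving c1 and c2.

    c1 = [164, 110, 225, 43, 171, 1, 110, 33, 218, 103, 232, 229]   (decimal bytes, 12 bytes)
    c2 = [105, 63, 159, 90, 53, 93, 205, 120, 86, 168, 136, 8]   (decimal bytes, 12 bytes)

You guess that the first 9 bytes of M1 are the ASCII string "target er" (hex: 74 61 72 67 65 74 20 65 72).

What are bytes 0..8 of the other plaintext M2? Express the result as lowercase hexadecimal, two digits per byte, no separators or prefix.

First, c1 ⊕ c2 = (M1 ⊕ K) ⊕ (M2 ⊕ K) = M1 ⊕ M2, so the key drops out. Then M2 = (M1 ⊕ M2) ⊕ M1 over the first 9 bytes.
byte 0: (a4 XOR 69) XOR 74 = cd XOR 74 = b9
byte 1: (6e XOR 3f) XOR 61 = 51 XOR 61 = 30
byte 2: (e1 XOR 9f) XOR 72 = 7e XOR 72 = 0c
byte 3: (2b XOR 5a) XOR 67 = 71 XOR 67 = 16
byte 4: (ab XOR 35) XOR 65 = 9e XOR 65 = fb
byte 5: (01 XOR 5d) XOR 74 = 5c XOR 74 = 28
byte 6: (6e XOR cd) XOR 20 = a3 XOR 20 = 83
byte 7: (21 XOR 78) XOR 65 = 59 XOR 65 = 3c
byte 8: (da XOR 56) XOR 72 = 8c XOR 72 = fe

b9300c16fb28833cfe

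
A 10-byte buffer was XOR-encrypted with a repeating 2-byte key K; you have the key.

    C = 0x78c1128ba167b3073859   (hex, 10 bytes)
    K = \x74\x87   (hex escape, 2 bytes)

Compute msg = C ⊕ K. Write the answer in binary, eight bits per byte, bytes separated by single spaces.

The 2-byte key repeats, so the effective keystream is 74 87 74 87 74 87 74 87 74 87.
byte 0: 78 xor 74 = 0c
byte 1: c1 xor 87 = 46
byte 2: 12 xor 74 = 66
byte 3: 8b xor 87 = 0c
byte 4: a1 xor 74 = d5
byte 5: 67 xor 87 = e0
byte 6: b3 xor 74 = c7
byte 7: 07 xor 87 = 80
byte 8: 38 xor 74 = 4c
byte 9: 59 xor 87 = de

00001100 01000110 01100110 00001100 11010101 11100000 11000111 10000000 01001100 11011110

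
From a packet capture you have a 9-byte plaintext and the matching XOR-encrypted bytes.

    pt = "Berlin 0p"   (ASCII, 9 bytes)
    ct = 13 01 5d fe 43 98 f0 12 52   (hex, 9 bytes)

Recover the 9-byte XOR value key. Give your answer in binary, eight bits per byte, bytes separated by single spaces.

Since ct = pt ⊕ key, XORing both sides with pt gives key = pt ⊕ ct.
byte 0: 42 ^ 13 = 51
byte 1: 65 ^ 01 = 64
byte 2: 72 ^ 5d = 2f
byte 3: 6c ^ fe = 92
byte 4: 69 ^ 43 = 2a
byte 5: 6e ^ 98 = f6
byte 6: 20 ^ f0 = d0
byte 7: 30 ^ 12 = 22
byte 8: 70 ^ 52 = 22

01010001 01100100 00101111 10010010 00101010 11110110 11010000 00100010 00100010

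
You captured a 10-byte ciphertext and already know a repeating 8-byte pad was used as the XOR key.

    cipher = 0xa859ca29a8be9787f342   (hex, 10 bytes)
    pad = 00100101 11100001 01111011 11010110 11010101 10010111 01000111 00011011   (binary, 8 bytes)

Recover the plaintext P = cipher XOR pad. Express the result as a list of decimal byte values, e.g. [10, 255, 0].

[141, 184, 177, 255, 125, 41, 208, 156, 214, 163]

The 8-byte key repeats, so the effective keystream is 25 e1 7b d6 d5 97 47 1b 25 e1.
byte 0: a8 ⊕ 25 = 8d
byte 1: 59 ⊕ e1 = b8
byte 2: ca ⊕ 7b = b1
byte 3: 29 ⊕ d6 = ff
byte 4: a8 ⊕ d5 = 7d
byte 5: be ⊕ 97 = 29
byte 6: 97 ⊕ 47 = d0
byte 7: 87 ⊕ 1b = 9c
byte 8: f3 ⊕ 25 = d6
byte 9: 42 ⊕ e1 = a3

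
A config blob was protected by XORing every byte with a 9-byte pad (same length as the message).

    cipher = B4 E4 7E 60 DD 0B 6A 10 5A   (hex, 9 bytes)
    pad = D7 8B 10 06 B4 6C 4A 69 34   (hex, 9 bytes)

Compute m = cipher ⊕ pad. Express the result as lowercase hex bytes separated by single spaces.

XOR is its own inverse, so applying the key byte-wise gives the result directly.
byte 0: b4 ⊕ d7 = 63
byte 1: e4 ⊕ 8b = 6f
byte 2: 7e ⊕ 10 = 6e
byte 3: 60 ⊕ 06 = 66
byte 4: dd ⊕ b4 = 69
byte 5: 0b ⊕ 6c = 67
byte 6: 6a ⊕ 4a = 20
byte 7: 10 ⊕ 69 = 79
byte 8: 5a ⊕ 34 = 6e

63 6f 6e 66 69 67 20 79 6e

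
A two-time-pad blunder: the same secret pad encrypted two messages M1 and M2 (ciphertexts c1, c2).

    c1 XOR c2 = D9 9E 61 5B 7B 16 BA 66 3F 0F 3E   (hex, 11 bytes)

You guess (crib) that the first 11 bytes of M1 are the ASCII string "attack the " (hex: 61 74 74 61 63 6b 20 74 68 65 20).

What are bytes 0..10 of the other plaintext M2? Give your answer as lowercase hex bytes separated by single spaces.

b8 ea 15 3a 18 7d 9a 12 57 6a 1e

Since c1 ⊕ c2 = M1 ⊕ M2, XORing with the guessed M1 bytes yields the corresponding M2 bytes: M2 = (c1 ⊕ c2) ⊕ M1.
byte 0: 11011001 ^ 01100001 = 10111000
byte 1: 10011110 ^ 01110100 = 11101010
byte 2: 01100001 ^ 01110100 = 00010101
byte 3: 01011011 ^ 01100001 = 00111010
byte 4: 01111011 ^ 01100011 = 00011000
byte 5: 00010110 ^ 01101011 = 01111101
byte 6: 10111010 ^ 00100000 = 10011010
byte 7: 01100110 ^ 01110100 = 00010010
byte 8: 00111111 ^ 01101000 = 01010111
byte 9: 00001111 ^ 01100101 = 01101010
byte 10: 00111110 ^ 00100000 = 00011110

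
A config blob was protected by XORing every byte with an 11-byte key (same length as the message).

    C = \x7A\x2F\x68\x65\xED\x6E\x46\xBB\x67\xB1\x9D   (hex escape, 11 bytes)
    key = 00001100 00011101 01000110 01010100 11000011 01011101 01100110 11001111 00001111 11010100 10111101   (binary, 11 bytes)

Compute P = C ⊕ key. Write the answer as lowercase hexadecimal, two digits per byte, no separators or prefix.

01111010 ⊕ 00001100 = 01110110
00101111 ⊕ 00011101 = 00110010
01101000 ⊕ 01000110 = 00101110
01100101 ⊕ 01010100 = 00110001
11101101 ⊕ 11000011 = 00101110
01101110 ⊕ 01011101 = 00110011
01000110 ⊕ 01100110 = 00100000
10111011 ⊕ 11001111 = 01110100
01100111 ⊕ 00001111 = 01101000
10110001 ⊕ 11010100 = 01100101
10011101 ⊕ 10111101 = 00100000

76322e312e332074686520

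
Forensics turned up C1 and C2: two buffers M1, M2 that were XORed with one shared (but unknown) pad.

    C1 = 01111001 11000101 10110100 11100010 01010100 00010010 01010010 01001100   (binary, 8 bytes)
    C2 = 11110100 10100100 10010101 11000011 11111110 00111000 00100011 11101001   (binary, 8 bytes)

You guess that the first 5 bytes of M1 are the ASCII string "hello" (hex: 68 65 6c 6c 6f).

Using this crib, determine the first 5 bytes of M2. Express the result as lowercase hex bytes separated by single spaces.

e5 04 4d 4d c5

First, C1 ⊕ C2 = (M1 ⊕ K) ⊕ (M2 ⊕ K) = M1 ⊕ M2, so the key drops out. Then M2 = (M1 ⊕ M2) ⊕ M1 over the first 5 bytes.
byte 0: (79 ^ f4) ^ 68 = 8d ^ 68 = e5
byte 1: (c5 ^ a4) ^ 65 = 61 ^ 65 = 04
byte 2: (b4 ^ 95) ^ 6c = 21 ^ 6c = 4d
byte 3: (e2 ^ c3) ^ 6c = 21 ^ 6c = 4d
byte 4: (54 ^ fe) ^ 6f = aa ^ 6f = c5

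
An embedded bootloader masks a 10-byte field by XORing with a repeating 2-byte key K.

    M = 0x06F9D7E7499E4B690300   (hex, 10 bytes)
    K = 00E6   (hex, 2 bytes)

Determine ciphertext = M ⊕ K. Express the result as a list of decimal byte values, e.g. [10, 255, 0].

The 2-byte key repeats, so the effective keystream is 00 e6 00 e6 00 e6 00 e6 00 e6.
byte 0: 00000110 ⊕ 00000000 = 00000110
byte 1: 11111001 ⊕ 11100110 = 00011111
byte 2: 11010111 ⊕ 00000000 = 11010111
byte 3: 11100111 ⊕ 11100110 = 00000001
byte 4: 01001001 ⊕ 00000000 = 01001001
byte 5: 10011110 ⊕ 11100110 = 01111000
byte 6: 01001011 ⊕ 00000000 = 01001011
byte 7: 01101001 ⊕ 11100110 = 10001111
byte 8: 00000011 ⊕ 00000000 = 00000011
byte 9: 00000000 ⊕ 11100110 = 11100110

[6, 31, 215, 1, 73, 120, 75, 143, 3, 230]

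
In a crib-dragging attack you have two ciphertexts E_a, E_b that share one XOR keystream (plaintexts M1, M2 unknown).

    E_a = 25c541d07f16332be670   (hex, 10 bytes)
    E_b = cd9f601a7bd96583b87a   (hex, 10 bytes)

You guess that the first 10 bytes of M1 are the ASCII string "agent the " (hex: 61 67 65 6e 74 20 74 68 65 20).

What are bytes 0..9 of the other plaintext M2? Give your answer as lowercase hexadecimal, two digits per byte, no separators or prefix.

First, E_a ⊕ E_b = (M1 ⊕ K) ⊕ (M2 ⊕ K) = M1 ⊕ M2, so the key drops out. Then M2 = (M1 ⊕ M2) ⊕ M1 over the first 10 bytes.
byte 0: (25 ⊕ cd) ⊕ 61 = e8 ⊕ 61 = 89
byte 1: (c5 ⊕ 9f) ⊕ 67 = 5a ⊕ 67 = 3d
byte 2: (41 ⊕ 60) ⊕ 65 = 21 ⊕ 65 = 44
byte 3: (d0 ⊕ 1a) ⊕ 6e = ca ⊕ 6e = a4
byte 4: (7f ⊕ 7b) ⊕ 74 = 04 ⊕ 74 = 70
byte 5: (16 ⊕ d9) ⊕ 20 = cf ⊕ 20 = ef
byte 6: (33 ⊕ 65) ⊕ 74 = 56 ⊕ 74 = 22
byte 7: (2b ⊕ 83) ⊕ 68 = a8 ⊕ 68 = c0
byte 8: (e6 ⊕ b8) ⊕ 65 = 5e ⊕ 65 = 3b
byte 9: (70 ⊕ 7a) ⊕ 20 = 0a ⊕ 20 = 2a

893d44a470ef22c03b2a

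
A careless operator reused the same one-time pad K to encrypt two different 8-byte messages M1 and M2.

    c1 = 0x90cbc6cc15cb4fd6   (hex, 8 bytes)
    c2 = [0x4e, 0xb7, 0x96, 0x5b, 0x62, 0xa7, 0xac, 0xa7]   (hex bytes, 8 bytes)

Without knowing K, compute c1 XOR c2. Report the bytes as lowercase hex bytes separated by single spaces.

de 7c 50 97 77 6c e3 71

c1 ⊕ c2 = (M1 ⊕ K) ⊕ (M2 ⊕ K) = M1 ⊕ M2 — the shared key cancels under XOR.
10010000 ^ 01001110 = 11011110
11001011 ^ 10110111 = 01111100
11000110 ^ 10010110 = 01010000
11001100 ^ 01011011 = 10010111
00010101 ^ 01100010 = 01110111
11001011 ^ 10100111 = 01101100
01001111 ^ 10101100 = 11100011
11010110 ^ 10100111 = 01110001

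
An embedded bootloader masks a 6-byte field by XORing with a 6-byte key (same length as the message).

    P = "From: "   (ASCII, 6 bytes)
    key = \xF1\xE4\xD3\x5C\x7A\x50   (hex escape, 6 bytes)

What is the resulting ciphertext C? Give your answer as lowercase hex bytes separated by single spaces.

b7 96 bc 31 40 70

XOR is its own inverse, so applying the key byte-wise gives the result directly.
46 xor f1 = b7
72 xor e4 = 96
6f xor d3 = bc
6d xor 5c = 31
3a xor 7a = 40
20 xor 50 = 70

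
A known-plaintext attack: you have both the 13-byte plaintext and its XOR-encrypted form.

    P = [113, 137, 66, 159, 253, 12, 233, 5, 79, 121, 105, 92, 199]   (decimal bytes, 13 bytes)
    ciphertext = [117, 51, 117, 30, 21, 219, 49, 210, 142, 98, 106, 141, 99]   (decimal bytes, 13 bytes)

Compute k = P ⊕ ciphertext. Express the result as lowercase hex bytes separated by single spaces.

04 ba 37 81 e8 d7 d8 d7 c1 1b 03 d1 a4

Since ciphertext = P ⊕ k, XORing both sides with P gives k = P ⊕ ciphertext.
01110001 ⊕ 01110101 = 00000100
10001001 ⊕ 00110011 = 10111010
01000010 ⊕ 01110101 = 00110111
10011111 ⊕ 00011110 = 10000001
11111101 ⊕ 00010101 = 11101000
00001100 ⊕ 11011011 = 11010111
11101001 ⊕ 00110001 = 11011000
00000101 ⊕ 11010010 = 11010111
01001111 ⊕ 10001110 = 11000001
01111001 ⊕ 01100010 = 00011011
01101001 ⊕ 01101010 = 00000011
01011100 ⊕ 10001101 = 11010001
11000111 ⊕ 01100011 = 10100100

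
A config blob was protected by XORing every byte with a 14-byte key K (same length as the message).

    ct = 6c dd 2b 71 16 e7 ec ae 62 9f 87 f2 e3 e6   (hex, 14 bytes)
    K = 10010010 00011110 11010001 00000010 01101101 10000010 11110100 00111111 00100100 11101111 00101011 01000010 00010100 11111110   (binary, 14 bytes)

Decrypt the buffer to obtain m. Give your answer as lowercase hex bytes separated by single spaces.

XOR is its own inverse, so applying the key byte-wise gives the result directly.
byte 0: 01101100 ^ 10010010 = 11111110
byte 1: 11011101 ^ 00011110 = 11000011
byte 2: 00101011 ^ 11010001 = 11111010
byte 3: 01110001 ^ 00000010 = 01110011
byte 4: 00010110 ^ 01101101 = 01111011
byte 5: 11100111 ^ 10000010 = 01100101
byte 6: 11101100 ^ 11110100 = 00011000
byte 7: 10101110 ^ 00111111 = 10010001
byte 8: 01100010 ^ 00100100 = 01000110
byte 9: 10011111 ^ 11101111 = 01110000
byte 10: 10000111 ^ 00101011 = 10101100
byte 11: 11110010 ^ 01000010 = 10110000
byte 12: 11100011 ^ 00010100 = 11110111
byte 13: 11100110 ^ 11111110 = 00011000

fe c3 fa 73 7b 65 18 91 46 70 ac b0 f7 18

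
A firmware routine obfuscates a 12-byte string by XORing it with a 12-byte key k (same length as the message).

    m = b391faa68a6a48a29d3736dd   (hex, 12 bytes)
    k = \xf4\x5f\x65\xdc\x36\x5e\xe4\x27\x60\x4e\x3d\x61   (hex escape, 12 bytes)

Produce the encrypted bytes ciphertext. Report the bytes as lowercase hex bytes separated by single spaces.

XOR is its own inverse, so applying the key byte-wise gives the result directly.
179 XOR 244 =  71
145 XOR  95 = 206
250 XOR 101 = 159
166 XOR 220 = 122
138 XOR  54 = 188
106 XOR  94 =  52
 72 XOR 228 = 172
162 XOR  39 = 133
157 XOR  96 = 253
 55 XOR  78 = 121
 54 XOR  61 =  11
221 XOR  97 = 188

47 ce 9f 7a bc 34 ac 85 fd 79 0b bc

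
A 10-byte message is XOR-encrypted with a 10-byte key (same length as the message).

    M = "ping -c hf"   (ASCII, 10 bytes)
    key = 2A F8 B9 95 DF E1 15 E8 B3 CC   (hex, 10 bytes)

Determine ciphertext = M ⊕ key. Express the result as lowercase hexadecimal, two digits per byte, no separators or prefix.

byte 0: 70 xor 2a = 5a
byte 1: 69 xor f8 = 91
byte 2: 6e xor b9 = d7
byte 3: 67 xor 95 = f2
byte 4: 20 xor df = ff
byte 5: 2d xor e1 = cc
byte 6: 63 xor 15 = 76
byte 7: 20 xor e8 = c8
byte 8: 68 xor b3 = db
byte 9: 66 xor cc = aa

5a91d7f2ffcc76c8dbaa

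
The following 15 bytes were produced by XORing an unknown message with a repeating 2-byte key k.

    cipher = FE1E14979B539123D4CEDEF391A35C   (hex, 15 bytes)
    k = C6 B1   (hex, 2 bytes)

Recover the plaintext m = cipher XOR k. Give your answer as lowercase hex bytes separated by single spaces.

38 af d2 26 5d e2 57 92 12 7f 18 42 57 12 9a

The 2-byte key repeats, so the effective keystream is c6 b1 c6 b1 c6 b1 c6 b1 c6 b1 c6 b1 c6 b1 c6.
byte 0: fe ^ c6 = 38
byte 1: 1e ^ b1 = af
byte 2: 14 ^ c6 = d2
byte 3: 97 ^ b1 = 26
byte 4: 9b ^ c6 = 5d
byte 5: 53 ^ b1 = e2
byte 6: 91 ^ c6 = 57
byte 7: 23 ^ b1 = 92
byte 8: d4 ^ c6 = 12
byte 9: ce ^ b1 = 7f
byte 10: de ^ c6 = 18
byte 11: f3 ^ b1 = 42
byte 12: 91 ^ c6 = 57
byte 13: a3 ^ b1 = 12
byte 14: 5c ^ c6 = 9a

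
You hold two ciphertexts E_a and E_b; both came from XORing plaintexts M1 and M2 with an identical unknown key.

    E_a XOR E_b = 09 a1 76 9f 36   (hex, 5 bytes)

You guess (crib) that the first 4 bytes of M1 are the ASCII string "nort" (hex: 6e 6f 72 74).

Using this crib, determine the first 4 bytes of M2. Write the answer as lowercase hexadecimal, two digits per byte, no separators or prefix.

67ce04eb

Since E_a ⊕ E_b = M1 ⊕ M2, XORing with the guessed M1 bytes yields the corresponding M2 bytes: M2 = (E_a ⊕ E_b) ⊕ M1.
byte 0: 09 ^ 6e = 67
byte 1: a1 ^ 6f = ce
byte 2: 76 ^ 72 = 04
byte 3: 9f ^ 74 = eb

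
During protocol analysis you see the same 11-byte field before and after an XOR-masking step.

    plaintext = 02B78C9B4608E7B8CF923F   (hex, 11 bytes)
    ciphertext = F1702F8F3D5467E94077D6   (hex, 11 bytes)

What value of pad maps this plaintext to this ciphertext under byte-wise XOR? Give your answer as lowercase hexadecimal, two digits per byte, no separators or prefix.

Since ciphertext = plaintext ⊕ pad, XORing both sides with plaintext gives pad = plaintext ⊕ ciphertext.
byte 0: 02 xor f1 = f3
byte 1: b7 xor 70 = c7
byte 2: 8c xor 2f = a3
byte 3: 9b xor 8f = 14
byte 4: 46 xor 3d = 7b
byte 5: 08 xor 54 = 5c
byte 6: e7 xor 67 = 80
byte 7: b8 xor e9 = 51
byte 8: cf xor 40 = 8f
byte 9: 92 xor 77 = e5
byte 10: 3f xor d6 = e9

f3c7a3147b5c80518fe5e9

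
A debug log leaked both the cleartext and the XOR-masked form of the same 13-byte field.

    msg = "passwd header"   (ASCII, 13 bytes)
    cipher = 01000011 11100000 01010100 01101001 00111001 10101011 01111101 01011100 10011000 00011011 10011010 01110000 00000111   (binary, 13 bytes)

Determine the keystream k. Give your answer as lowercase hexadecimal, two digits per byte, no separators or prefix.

Since cipher = msg ⊕ k, XORing both sides with msg gives k = msg ⊕ cipher.
70 ^ 43 = 33
61 ^ e0 = 81
73 ^ 54 = 27
73 ^ 69 = 1a
77 ^ 39 = 4e
64 ^ ab = cf
20 ^ 7d = 5d
68 ^ 5c = 34
65 ^ 98 = fd
61 ^ 1b = 7a
64 ^ 9a = fe
65 ^ 70 = 15
72 ^ 07 = 75

3381271a4ecf5d34fd7afe1575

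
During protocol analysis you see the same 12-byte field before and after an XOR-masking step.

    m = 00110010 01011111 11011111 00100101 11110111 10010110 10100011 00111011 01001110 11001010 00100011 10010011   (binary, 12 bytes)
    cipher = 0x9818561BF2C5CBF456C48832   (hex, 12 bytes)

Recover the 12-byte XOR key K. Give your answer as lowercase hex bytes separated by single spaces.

aa 47 89 3e 05 53 68 cf 18 0e ab a1

Since cipher = m ⊕ K, XORing both sides with m gives K = m ⊕ cipher.
32 ⊕ 98 = aa
5f ⊕ 18 = 47
df ⊕ 56 = 89
25 ⊕ 1b = 3e
f7 ⊕ f2 = 05
96 ⊕ c5 = 53
a3 ⊕ cb = 68
3b ⊕ f4 = cf
4e ⊕ 56 = 18
ca ⊕ c4 = 0e
23 ⊕ 88 = ab
93 ⊕ 32 = a1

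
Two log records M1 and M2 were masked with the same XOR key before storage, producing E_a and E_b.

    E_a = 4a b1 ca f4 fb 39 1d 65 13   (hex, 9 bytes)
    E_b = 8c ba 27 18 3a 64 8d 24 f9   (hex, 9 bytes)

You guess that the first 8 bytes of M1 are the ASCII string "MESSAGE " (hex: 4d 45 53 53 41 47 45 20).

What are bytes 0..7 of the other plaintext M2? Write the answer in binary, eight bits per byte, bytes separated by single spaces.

10001011 01001110 10111110 10111111 10000000 00011010 11010101 01100001

First, E_a ⊕ E_b = (M1 ⊕ K) ⊕ (M2 ⊕ K) = M1 ⊕ M2, so the key drops out. Then M2 = (M1 ⊕ M2) ⊕ M1 over the first 8 bytes.
byte 0: (4a ^ 8c) ^ 4d = c6 ^ 4d = 8b
byte 1: (b1 ^ ba) ^ 45 = 0b ^ 45 = 4e
byte 2: (ca ^ 27) ^ 53 = ed ^ 53 = be
byte 3: (f4 ^ 18) ^ 53 = ec ^ 53 = bf
byte 4: (fb ^ 3a) ^ 41 = c1 ^ 41 = 80
byte 5: (39 ^ 64) ^ 47 = 5d ^ 47 = 1a
byte 6: (1d ^ 8d) ^ 45 = 90 ^ 45 = d5
byte 7: (65 ^ 24) ^ 20 = 41 ^ 20 = 61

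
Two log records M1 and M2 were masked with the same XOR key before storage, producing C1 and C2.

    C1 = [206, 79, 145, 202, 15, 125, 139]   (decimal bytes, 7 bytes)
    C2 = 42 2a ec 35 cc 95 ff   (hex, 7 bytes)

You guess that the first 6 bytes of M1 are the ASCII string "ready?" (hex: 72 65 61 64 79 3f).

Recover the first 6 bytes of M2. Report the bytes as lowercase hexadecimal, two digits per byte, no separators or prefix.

First, C1 ⊕ C2 = (M1 ⊕ K) ⊕ (M2 ⊕ K) = M1 ⊕ M2, so the key drops out. Then M2 = (M1 ⊕ M2) ⊕ M1 over the first 6 bytes.
byte 0: (ce ^ 42) ^ 72 = 8c ^ 72 = fe
byte 1: (4f ^ 2a) ^ 65 = 65 ^ 65 = 00
byte 2: (91 ^ ec) ^ 61 = 7d ^ 61 = 1c
byte 3: (ca ^ 35) ^ 64 = ff ^ 64 = 9b
byte 4: (0f ^ cc) ^ 79 = c3 ^ 79 = ba
byte 5: (7d ^ 95) ^ 3f = e8 ^ 3f = d7

fe001c9bbad7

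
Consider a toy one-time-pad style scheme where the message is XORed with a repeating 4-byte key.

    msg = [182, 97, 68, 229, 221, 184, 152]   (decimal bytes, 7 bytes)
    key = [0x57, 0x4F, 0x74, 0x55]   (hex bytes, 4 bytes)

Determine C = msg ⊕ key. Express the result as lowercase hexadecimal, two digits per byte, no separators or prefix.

The 4-byte key repeats, so the effective keystream is 57 4f 74 55 57 4f 74.
byte 0: b6 xor 57 = e1
byte 1: 61 xor 4f = 2e
byte 2: 44 xor 74 = 30
byte 3: e5 xor 55 = b0
byte 4: dd xor 57 = 8a
byte 5: b8 xor 4f = f7
byte 6: 98 xor 74 = ec

e12e30b08af7ec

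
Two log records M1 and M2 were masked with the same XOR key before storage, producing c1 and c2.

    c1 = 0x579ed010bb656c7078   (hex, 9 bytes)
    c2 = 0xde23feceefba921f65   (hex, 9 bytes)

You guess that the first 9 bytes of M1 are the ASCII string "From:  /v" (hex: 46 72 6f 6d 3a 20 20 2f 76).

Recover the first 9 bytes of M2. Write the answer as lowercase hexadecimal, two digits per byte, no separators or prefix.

First, c1 ⊕ c2 = (M1 ⊕ K) ⊕ (M2 ⊕ K) = M1 ⊕ M2, so the key drops out. Then M2 = (M1 ⊕ M2) ⊕ M1 over the first 9 bytes.
byte 0: (57 XOR de) XOR 46 = 89 XOR 46 = cf
byte 1: (9e XOR 23) XOR 72 = bd XOR 72 = cf
byte 2: (d0 XOR fe) XOR 6f = 2e XOR 6f = 41
byte 3: (10 XOR ce) XOR 6d = de XOR 6d = b3
byte 4: (bb XOR ef) XOR 3a = 54 XOR 3a = 6e
byte 5: (65 XOR ba) XOR 20 = df XOR 20 = ff
byte 6: (6c XOR 92) XOR 20 = fe XOR 20 = de
byte 7: (70 XOR 1f) XOR 2f = 6f XOR 2f = 40
byte 8: (78 XOR 65) XOR 76 = 1d XOR 76 = 6b

cfcf41b36effde406b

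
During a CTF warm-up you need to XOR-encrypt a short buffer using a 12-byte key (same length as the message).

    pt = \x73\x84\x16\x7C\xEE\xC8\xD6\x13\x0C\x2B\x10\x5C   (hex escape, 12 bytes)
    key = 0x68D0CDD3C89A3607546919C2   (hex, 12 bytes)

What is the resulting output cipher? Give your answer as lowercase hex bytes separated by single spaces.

XOR is its own inverse, so applying the key byte-wise gives the result directly.
73 ^ 68 = 1b
84 ^ d0 = 54
16 ^ cd = db
7c ^ d3 = af
ee ^ c8 = 26
c8 ^ 9a = 52
d6 ^ 36 = e0
13 ^ 07 = 14
0c ^ 54 = 58
2b ^ 69 = 42
10 ^ 19 = 09
5c ^ c2 = 9e

1b 54 db af 26 52 e0 14 58 42 09 9e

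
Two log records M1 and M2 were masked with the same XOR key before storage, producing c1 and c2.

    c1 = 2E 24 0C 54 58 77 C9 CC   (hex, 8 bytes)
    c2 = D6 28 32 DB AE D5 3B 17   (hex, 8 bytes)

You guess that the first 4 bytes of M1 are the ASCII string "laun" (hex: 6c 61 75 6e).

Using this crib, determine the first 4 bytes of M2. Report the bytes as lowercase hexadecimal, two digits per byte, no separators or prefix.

946d4be1

First, c1 ⊕ c2 = (M1 ⊕ K) ⊕ (M2 ⊕ K) = M1 ⊕ M2, so the key drops out. Then M2 = (M1 ⊕ M2) ⊕ M1 over the first 4 bytes.
byte 0: (2e ⊕ d6) ⊕ 6c = f8 ⊕ 6c = 94
byte 1: (24 ⊕ 28) ⊕ 61 = 0c ⊕ 61 = 6d
byte 2: (0c ⊕ 32) ⊕ 75 = 3e ⊕ 75 = 4b
byte 3: (54 ⊕ db) ⊕ 6e = 8f ⊕ 6e = e1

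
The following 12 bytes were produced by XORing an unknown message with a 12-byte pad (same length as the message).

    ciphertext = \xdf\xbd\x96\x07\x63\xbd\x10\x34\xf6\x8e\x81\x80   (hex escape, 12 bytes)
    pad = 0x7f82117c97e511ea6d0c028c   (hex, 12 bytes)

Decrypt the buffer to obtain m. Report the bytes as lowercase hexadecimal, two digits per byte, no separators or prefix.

a03f877bf45801de9b82830c

byte 0: 11011111 ⊕ 01111111 = 10100000
byte 1: 10111101 ⊕ 10000010 = 00111111
byte 2: 10010110 ⊕ 00010001 = 10000111
byte 3: 00000111 ⊕ 01111100 = 01111011
byte 4: 01100011 ⊕ 10010111 = 11110100
byte 5: 10111101 ⊕ 11100101 = 01011000
byte 6: 00010000 ⊕ 00010001 = 00000001
byte 7: 00110100 ⊕ 11101010 = 11011110
byte 8: 11110110 ⊕ 01101101 = 10011011
byte 9: 10001110 ⊕ 00001100 = 10000010
byte 10: 10000001 ⊕ 00000010 = 10000011
byte 11: 10000000 ⊕ 10001100 = 00001100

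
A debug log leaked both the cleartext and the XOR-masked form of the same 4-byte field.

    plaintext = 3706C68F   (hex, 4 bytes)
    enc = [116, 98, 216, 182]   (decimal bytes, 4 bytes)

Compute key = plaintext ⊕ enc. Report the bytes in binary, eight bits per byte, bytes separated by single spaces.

Since enc = plaintext ⊕ key, XORing both sides with plaintext gives key = plaintext ⊕ enc.
byte 0: 37 ^ 74 = 43
byte 1: 06 ^ 62 = 64
byte 2: c6 ^ d8 = 1e
byte 3: 8f ^ b6 = 39

01000011 01100100 00011110 00111001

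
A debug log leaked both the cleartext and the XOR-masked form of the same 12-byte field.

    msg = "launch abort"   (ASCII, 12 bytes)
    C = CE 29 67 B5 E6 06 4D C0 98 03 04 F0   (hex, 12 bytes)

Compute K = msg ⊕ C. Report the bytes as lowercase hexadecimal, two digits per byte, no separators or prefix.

Since C = msg ⊕ K, XORing both sides with msg gives K = msg ⊕ C.
byte 0: 6c XOR ce = a2
byte 1: 61 XOR 29 = 48
byte 2: 75 XOR 67 = 12
byte 3: 6e XOR b5 = db
byte 4: 63 XOR e6 = 85
byte 5: 68 XOR 06 = 6e
byte 6: 20 XOR 4d = 6d
byte 7: 61 XOR c0 = a1
byte 8: 62 XOR 98 = fa
byte 9: 6f XOR 03 = 6c
byte 10: 72 XOR 04 = 76
byte 11: 74 XOR f0 = 84

a24812db856e6da1fa6c7684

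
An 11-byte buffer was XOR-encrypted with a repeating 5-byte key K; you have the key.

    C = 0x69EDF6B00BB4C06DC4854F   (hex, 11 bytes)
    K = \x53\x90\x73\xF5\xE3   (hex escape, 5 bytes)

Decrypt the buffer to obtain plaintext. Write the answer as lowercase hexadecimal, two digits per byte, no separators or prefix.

3a7d8545e8e7501e31661c

The 5-byte key repeats, so the effective keystream is 53 90 73 f5 e3 53 90 73 f5 e3 53.
byte 0: 01101001 ^ 01010011 = 00111010
byte 1: 11101101 ^ 10010000 = 01111101
byte 2: 11110110 ^ 01110011 = 10000101
byte 3: 10110000 ^ 11110101 = 01000101
byte 4: 00001011 ^ 11100011 = 11101000
byte 5: 10110100 ^ 01010011 = 11100111
byte 6: 11000000 ^ 10010000 = 01010000
byte 7: 01101101 ^ 01110011 = 00011110
byte 8: 11000100 ^ 11110101 = 00110001
byte 9: 10000101 ^ 11100011 = 01100110
byte 10: 01001111 ^ 01010011 = 00011100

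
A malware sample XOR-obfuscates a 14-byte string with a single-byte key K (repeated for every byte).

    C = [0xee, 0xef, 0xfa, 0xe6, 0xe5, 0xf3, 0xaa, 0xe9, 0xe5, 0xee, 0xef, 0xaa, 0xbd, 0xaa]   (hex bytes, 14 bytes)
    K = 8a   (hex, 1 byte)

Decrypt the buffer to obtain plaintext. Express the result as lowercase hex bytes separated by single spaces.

64 65 70 6c 6f 79 20 63 6f 64 65 20 37 20

The 1-byte key repeats, so the effective keystream is 8a 8a 8a 8a 8a 8a 8a 8a 8a 8a 8a 8a 8a 8a.
byte 0: ee ⊕ 8a = 64
byte 1: ef ⊕ 8a = 65
byte 2: fa ⊕ 8a = 70
byte 3: e6 ⊕ 8a = 6c
byte 4: e5 ⊕ 8a = 6f
byte 5: f3 ⊕ 8a = 79
byte 6: aa ⊕ 8a = 20
byte 7: e9 ⊕ 8a = 63
byte 8: e5 ⊕ 8a = 6f
byte 9: ee ⊕ 8a = 64
byte 10: ef ⊕ 8a = 65
byte 11: aa ⊕ 8a = 20
byte 12: bd ⊕ 8a = 37
byte 13: aa ⊕ 8a = 20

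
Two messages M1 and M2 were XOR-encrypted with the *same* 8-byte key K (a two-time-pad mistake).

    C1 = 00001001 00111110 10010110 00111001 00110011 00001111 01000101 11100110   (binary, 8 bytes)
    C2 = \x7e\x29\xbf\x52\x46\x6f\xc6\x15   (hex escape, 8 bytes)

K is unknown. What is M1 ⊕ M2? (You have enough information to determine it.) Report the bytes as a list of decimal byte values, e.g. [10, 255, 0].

C1 ⊕ C2 = (M1 ⊕ K) ⊕ (M2 ⊕ K) = M1 ⊕ M2 — the shared key cancels under XOR.
byte 0: 09 xor 7e = 77
byte 1: 3e xor 29 = 17
byte 2: 96 xor bf = 29
byte 3: 39 xor 52 = 6b
byte 4: 33 xor 46 = 75
byte 5: 0f xor 6f = 60
byte 6: 45 xor c6 = 83
byte 7: e6 xor 15 = f3

[119, 23, 41, 107, 117, 96, 131, 243]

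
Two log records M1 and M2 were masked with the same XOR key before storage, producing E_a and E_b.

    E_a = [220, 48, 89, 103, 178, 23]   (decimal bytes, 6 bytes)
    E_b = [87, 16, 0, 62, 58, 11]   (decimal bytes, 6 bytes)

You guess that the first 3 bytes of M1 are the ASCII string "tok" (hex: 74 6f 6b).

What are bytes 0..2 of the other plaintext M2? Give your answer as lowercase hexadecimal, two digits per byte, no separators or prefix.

First, E_a ⊕ E_b = (M1 ⊕ K) ⊕ (M2 ⊕ K) = M1 ⊕ M2, so the key drops out. Then M2 = (M1 ⊕ M2) ⊕ M1 over the first 3 bytes.
byte 0: (dc XOR 57) XOR 74 = 8b XOR 74 = ff
byte 1: (30 XOR 10) XOR 6f = 20 XOR 6f = 4f
byte 2: (59 XOR 00) XOR 6b = 59 XOR 6b = 32

ff4f32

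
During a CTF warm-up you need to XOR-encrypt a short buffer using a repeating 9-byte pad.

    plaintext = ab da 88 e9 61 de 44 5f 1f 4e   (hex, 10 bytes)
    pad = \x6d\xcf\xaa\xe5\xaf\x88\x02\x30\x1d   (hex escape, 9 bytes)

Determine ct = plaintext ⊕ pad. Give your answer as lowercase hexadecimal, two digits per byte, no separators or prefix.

c615220cce56466f0223

The 9-byte key repeats, so the effective keystream is 6d cf aa e5 af 88 02 30 1d 6d.
byte 0: ab ^ 6d = c6
byte 1: da ^ cf = 15
byte 2: 88 ^ aa = 22
byte 3: e9 ^ e5 = 0c
byte 4: 61 ^ af = ce
byte 5: de ^ 88 = 56
byte 6: 44 ^ 02 = 46
byte 7: 5f ^ 30 = 6f
byte 8: 1f ^ 1d = 02
byte 9: 4e ^ 6d = 23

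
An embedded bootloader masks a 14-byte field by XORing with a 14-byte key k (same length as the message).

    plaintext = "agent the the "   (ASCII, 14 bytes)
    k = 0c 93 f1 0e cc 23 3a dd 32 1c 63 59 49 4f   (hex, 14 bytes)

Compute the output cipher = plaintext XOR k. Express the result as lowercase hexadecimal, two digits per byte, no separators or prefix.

6df49460b8034eb5573c17312c6f

 97 XOR  12 = 109
103 XOR 147 = 244
101 XOR 241 = 148
110 XOR  14 =  96
116 XOR 204 = 184
 32 XOR  35 =   3
116 XOR  58 =  78
104 XOR 221 = 181
101 XOR  50 =  87
 32 XOR  28 =  60
116 XOR  99 =  23
104 XOR  89 =  49
101 XOR  73 =  44
 32 XOR  79 = 111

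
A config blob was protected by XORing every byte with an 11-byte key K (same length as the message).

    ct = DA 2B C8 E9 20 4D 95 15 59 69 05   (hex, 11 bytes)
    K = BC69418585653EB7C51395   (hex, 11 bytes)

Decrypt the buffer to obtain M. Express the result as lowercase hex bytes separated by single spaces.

66 42 89 6c a5 28 ab a2 9c 7a 90

XOR is its own inverse, so applying the key byte-wise gives the result directly.
da XOR bc = 66
2b XOR 69 = 42
c8 XOR 41 = 89
e9 XOR 85 = 6c
20 XOR 85 = a5
4d XOR 65 = 28
95 XOR 3e = ab
15 XOR b7 = a2
59 XOR c5 = 9c
69 XOR 13 = 7a
05 XOR 95 = 90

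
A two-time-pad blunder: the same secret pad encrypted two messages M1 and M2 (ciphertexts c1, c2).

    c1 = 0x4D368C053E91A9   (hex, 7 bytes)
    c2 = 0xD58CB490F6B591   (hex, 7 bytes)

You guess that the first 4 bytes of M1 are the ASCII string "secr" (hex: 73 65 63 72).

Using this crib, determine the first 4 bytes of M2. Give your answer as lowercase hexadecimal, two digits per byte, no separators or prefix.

First, c1 ⊕ c2 = (M1 ⊕ K) ⊕ (M2 ⊕ K) = M1 ⊕ M2, so the key drops out. Then M2 = (M1 ⊕ M2) ⊕ M1 over the first 4 bytes.
byte 0: (4d xor d5) xor 73 = 98 xor 73 = eb
byte 1: (36 xor 8c) xor 65 = ba xor 65 = df
byte 2: (8c xor b4) xor 63 = 38 xor 63 = 5b
byte 3: (05 xor 90) xor 72 = 95 xor 72 = e7

ebdf5be7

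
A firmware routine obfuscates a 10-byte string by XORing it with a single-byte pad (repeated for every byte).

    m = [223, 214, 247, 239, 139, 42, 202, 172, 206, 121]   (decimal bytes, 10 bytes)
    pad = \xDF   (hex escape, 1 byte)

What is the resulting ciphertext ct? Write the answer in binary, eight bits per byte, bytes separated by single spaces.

The 1-byte key repeats, so the effective keystream is df df df df df df df df df df.
byte 0: 223 ⊕ 223 =   0
byte 1: 214 ⊕ 223 =   9
byte 2: 247 ⊕ 223 =  40
byte 3: 239 ⊕ 223 =  48
byte 4: 139 ⊕ 223 =  84
byte 5:  42 ⊕ 223 = 245
byte 6: 202 ⊕ 223 =  21
byte 7: 172 ⊕ 223 = 115
byte 8: 206 ⊕ 223 =  17
byte 9: 121 ⊕ 223 = 166

00000000 00001001 00101000 00110000 01010100 11110101 00010101 01110011 00010001 10100110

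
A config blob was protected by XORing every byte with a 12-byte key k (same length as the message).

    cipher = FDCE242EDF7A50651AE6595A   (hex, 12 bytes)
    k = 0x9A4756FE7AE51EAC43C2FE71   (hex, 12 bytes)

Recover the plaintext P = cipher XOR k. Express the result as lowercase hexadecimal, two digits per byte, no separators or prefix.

678972d0a59f4ec95924a72b

fd ^ 9a = 67
ce ^ 47 = 89
24 ^ 56 = 72
2e ^ fe = d0
df ^ 7a = a5
7a ^ e5 = 9f
50 ^ 1e = 4e
65 ^ ac = c9
1a ^ 43 = 59
e6 ^ c2 = 24
59 ^ fe = a7
5a ^ 71 = 2b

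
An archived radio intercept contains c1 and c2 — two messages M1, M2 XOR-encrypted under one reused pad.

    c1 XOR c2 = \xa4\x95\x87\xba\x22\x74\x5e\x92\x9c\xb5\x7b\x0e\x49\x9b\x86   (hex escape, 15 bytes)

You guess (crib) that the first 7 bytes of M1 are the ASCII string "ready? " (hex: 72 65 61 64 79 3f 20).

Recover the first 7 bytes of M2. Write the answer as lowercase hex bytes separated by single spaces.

Since c1 ⊕ c2 = M1 ⊕ M2, XORing with the guessed M1 bytes yields the corresponding M2 bytes: M2 = (c1 ⊕ c2) ⊕ M1.
a4 ⊕ 72 = d6
95 ⊕ 65 = f0
87 ⊕ 61 = e6
ba ⊕ 64 = de
22 ⊕ 79 = 5b
74 ⊕ 3f = 4b
5e ⊕ 20 = 7e

d6 f0 e6 de 5b 4b 7e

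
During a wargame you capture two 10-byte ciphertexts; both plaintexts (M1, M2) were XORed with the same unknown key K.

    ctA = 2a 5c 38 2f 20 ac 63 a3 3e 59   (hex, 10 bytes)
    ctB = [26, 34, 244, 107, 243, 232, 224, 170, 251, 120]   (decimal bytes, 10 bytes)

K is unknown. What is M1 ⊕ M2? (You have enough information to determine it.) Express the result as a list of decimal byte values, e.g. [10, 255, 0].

ctA ⊕ ctB = (M1 ⊕ K) ⊕ (M2 ⊕ K) = M1 ⊕ M2 — the shared key cancels under XOR.
2a xor 1a = 30
5c xor 22 = 7e
38 xor f4 = cc
2f xor 6b = 44
20 xor f3 = d3
ac xor e8 = 44
63 xor e0 = 83
a3 xor aa = 09
3e xor fb = c5
59 xor 78 = 21

[48, 126, 204, 68, 211, 68, 131, 9, 197, 33]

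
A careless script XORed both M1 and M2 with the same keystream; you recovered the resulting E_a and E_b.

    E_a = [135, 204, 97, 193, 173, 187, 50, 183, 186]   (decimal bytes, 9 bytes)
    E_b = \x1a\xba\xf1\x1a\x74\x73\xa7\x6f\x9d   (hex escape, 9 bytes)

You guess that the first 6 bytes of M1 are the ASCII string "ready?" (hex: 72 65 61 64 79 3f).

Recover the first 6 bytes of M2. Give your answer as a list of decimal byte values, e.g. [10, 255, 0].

[239, 19, 241, 191, 160, 247]

First, E_a ⊕ E_b = (M1 ⊕ K) ⊕ (M2 ⊕ K) = M1 ⊕ M2, so the key drops out. Then M2 = (M1 ⊕ M2) ⊕ M1 over the first 6 bytes.
byte 0: (87 XOR 1a) XOR 72 = 9d XOR 72 = ef
byte 1: (cc XOR ba) XOR 65 = 76 XOR 65 = 13
byte 2: (61 XOR f1) XOR 61 = 90 XOR 61 = f1
byte 3: (c1 XOR 1a) XOR 64 = db XOR 64 = bf
byte 4: (ad XOR 74) XOR 79 = d9 XOR 79 = a0
byte 5: (bb XOR 73) XOR 3f = c8 XOR 3f = f7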